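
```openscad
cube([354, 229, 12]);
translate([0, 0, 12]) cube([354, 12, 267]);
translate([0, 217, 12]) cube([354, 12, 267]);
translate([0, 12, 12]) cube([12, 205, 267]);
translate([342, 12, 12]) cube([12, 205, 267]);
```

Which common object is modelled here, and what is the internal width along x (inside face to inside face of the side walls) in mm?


An open box. The internal width is 330 mm.

A 354×229 base slab with four walls standing on it — an open box. The base is 354 mm wide and the walls are 12 mm thick, so the internal width is 354 − 2 × 12 = 330 mm.


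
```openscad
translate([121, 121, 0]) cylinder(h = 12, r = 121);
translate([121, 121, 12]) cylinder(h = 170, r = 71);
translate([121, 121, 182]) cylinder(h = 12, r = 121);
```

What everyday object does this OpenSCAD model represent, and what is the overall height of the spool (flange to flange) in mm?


A spool. The overall height is 194 mm.

Three coaxial cylinders, large–small–large — a spool. Two 12 mm flanges and a 170 mm core give 12 + 170 + 12 = 194 mm.


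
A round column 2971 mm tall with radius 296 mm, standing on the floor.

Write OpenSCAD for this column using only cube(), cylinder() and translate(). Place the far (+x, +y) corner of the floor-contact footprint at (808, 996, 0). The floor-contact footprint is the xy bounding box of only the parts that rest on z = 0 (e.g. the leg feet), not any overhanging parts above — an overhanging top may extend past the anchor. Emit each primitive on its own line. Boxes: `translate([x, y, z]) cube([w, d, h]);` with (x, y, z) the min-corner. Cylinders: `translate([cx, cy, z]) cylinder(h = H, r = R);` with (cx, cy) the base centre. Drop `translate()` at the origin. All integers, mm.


translate([512, 700, 0]) cylinder(h = 2971, r = 296);


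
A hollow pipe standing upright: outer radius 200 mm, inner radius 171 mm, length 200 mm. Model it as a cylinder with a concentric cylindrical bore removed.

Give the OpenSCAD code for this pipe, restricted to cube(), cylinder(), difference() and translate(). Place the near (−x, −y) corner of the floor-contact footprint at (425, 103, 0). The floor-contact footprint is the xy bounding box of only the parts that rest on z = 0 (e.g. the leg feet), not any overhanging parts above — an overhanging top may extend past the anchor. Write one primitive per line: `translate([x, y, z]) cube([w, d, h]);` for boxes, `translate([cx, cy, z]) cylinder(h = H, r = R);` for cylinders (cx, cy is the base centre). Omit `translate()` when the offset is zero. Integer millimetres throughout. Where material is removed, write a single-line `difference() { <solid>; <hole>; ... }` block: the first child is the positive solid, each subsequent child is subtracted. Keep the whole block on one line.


difference() { translate([625, 303, 0]) cylinder(h = 200, r = 200); translate([625, 303, 0]) cylinder(h = 200, r = 171); }


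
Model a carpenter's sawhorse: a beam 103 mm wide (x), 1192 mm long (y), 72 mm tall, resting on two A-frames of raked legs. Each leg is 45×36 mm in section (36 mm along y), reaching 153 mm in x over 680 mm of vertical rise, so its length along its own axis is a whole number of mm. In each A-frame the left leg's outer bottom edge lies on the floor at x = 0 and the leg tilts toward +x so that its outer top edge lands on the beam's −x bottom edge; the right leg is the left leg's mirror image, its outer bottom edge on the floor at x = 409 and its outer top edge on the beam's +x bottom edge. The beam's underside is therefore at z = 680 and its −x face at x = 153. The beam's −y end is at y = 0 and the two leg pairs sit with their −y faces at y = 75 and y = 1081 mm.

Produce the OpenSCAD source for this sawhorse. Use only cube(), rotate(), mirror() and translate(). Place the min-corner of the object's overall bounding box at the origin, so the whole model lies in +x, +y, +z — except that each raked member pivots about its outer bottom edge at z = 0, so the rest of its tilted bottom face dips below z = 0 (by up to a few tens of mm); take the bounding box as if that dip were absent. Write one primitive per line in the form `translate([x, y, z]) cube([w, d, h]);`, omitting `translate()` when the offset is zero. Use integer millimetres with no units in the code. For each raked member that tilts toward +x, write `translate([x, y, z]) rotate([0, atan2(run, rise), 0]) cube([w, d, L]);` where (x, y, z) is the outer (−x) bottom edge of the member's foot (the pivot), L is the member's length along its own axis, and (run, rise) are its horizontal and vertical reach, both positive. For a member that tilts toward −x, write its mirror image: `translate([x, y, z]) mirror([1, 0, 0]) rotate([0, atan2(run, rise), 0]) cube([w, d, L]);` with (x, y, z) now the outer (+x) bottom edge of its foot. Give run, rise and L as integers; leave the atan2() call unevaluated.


// leg length = √(153² + 680²) = 697
// right-leg outer foot x = 2·153 + 103 = 409
// beam min-corner = (153, 0, 680)
translate([153, 0, 680]) cube([103, 1192, 72]);
translate([0, 75, 0]) rotate([0, atan2(153, 680), 0]) cube([45, 36, 697]);
translate([409, 75, 0]) mirror([1, 0, 0]) rotate([0, atan2(153, 680), 0]) cube([45, 36, 697]);
translate([0, 1081, 0]) rotate([0, atan2(153, 680), 0]) cube([45, 36, 697]);
translate([409, 1081, 0]) mirror([1, 0, 0]) rotate([0, atan2(153, 680), 0]) cube([45, 36, 697]);


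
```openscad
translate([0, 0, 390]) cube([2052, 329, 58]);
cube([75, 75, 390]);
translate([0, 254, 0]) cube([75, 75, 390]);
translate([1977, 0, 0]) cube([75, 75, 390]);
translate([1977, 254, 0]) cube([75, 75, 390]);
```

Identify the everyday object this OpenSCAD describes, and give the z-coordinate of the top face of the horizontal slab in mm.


A bench. The seat-top height is 448 mm.

A long slab on four corner posts — a bench. The slab sits at z = 390 with thickness 58, so the top is 390 + 58 = 448 mm.


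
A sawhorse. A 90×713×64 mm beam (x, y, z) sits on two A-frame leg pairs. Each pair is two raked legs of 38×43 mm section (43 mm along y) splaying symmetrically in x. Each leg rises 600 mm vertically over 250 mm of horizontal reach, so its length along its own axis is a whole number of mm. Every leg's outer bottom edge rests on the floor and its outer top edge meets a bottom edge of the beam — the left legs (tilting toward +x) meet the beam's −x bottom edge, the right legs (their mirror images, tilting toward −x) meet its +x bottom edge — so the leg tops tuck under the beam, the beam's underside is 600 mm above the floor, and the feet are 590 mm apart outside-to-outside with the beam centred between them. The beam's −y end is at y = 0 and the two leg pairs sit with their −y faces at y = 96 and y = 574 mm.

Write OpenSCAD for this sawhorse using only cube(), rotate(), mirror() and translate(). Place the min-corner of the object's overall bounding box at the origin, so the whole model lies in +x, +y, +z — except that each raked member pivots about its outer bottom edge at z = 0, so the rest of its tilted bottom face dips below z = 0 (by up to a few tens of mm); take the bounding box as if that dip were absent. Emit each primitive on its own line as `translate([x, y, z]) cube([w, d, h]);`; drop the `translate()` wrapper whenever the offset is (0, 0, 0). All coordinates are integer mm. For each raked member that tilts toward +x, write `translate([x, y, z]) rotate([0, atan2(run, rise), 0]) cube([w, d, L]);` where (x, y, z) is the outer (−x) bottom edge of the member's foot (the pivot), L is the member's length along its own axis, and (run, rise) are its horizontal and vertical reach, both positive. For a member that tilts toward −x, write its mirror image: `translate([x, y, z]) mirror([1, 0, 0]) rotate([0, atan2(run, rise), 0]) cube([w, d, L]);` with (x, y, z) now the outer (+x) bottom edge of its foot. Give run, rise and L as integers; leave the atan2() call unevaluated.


translate([250, 0, 600]) cube([90, 713, 64]);
translate([0, 96, 0]) rotate([0, atan2(250, 600), 0]) cube([38, 43, 650]);
translate([590, 96, 0]) mirror([1, 0, 0]) rotate([0, atan2(250, 600), 0]) cube([38, 43, 650]);
translate([0, 574, 0]) rotate([0, atan2(250, 600), 0]) cube([38, 43, 650]);
translate([590, 574, 0]) mirror([1, 0, 0]) rotate([0, atan2(250, 600), 0]) cube([38, 43, 650]);


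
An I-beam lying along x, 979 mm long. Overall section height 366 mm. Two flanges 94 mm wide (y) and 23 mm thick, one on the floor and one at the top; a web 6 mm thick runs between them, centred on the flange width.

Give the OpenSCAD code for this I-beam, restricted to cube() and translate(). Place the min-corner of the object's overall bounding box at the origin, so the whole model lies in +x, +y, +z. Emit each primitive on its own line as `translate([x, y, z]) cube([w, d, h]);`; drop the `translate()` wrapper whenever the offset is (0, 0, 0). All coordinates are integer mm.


cube([979, 94, 23]);
translate([0, 44, 23]) cube([979, 6, 320]);
translate([0, 0, 343]) cube([979, 94, 23]);


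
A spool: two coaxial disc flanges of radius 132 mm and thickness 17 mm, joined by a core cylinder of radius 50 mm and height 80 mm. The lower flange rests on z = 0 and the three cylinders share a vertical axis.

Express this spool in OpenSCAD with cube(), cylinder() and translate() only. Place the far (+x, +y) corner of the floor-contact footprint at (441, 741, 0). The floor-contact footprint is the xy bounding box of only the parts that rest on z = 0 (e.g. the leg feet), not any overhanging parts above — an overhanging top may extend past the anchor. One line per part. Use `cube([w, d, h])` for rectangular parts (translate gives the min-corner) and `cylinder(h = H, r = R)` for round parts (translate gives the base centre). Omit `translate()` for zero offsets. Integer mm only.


translate([309, 609, 0]) cylinder(h = 17, r = 132);
translate([309, 609, 17]) cylinder(h = 80, r = 50);
translate([309, 609, 97]) cylinder(h = 17, r = 132);


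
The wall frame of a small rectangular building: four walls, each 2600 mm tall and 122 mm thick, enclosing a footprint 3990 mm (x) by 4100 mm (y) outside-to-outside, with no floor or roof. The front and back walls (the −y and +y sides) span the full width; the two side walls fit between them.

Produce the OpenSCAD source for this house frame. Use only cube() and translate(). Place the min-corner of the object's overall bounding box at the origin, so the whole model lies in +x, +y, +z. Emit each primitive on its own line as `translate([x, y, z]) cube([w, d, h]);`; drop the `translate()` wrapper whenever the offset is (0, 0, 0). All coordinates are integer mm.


cube([3990, 122, 2600]);
translate([0, 3978, 0]) cube([3990, 122, 2600]);
translate([0, 122, 0]) cube([122, 3856, 2600]);
translate([3868, 122, 0]) cube([122, 3856, 2600]);


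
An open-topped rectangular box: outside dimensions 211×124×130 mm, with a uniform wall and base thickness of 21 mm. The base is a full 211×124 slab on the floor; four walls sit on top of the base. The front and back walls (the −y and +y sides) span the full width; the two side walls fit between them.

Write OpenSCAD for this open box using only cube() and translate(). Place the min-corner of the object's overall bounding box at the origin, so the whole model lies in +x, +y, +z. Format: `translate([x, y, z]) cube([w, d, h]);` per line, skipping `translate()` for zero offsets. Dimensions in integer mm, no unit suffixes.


cube([211, 124, 21]);
translate([0, 0, 21]) cube([211, 21, 109]);
translate([0, 103, 21]) cube([211, 21, 109]);
translate([0, 21, 21]) cube([21, 82, 109]);
translate([190, 21, 21]) cube([21, 82, 109]);


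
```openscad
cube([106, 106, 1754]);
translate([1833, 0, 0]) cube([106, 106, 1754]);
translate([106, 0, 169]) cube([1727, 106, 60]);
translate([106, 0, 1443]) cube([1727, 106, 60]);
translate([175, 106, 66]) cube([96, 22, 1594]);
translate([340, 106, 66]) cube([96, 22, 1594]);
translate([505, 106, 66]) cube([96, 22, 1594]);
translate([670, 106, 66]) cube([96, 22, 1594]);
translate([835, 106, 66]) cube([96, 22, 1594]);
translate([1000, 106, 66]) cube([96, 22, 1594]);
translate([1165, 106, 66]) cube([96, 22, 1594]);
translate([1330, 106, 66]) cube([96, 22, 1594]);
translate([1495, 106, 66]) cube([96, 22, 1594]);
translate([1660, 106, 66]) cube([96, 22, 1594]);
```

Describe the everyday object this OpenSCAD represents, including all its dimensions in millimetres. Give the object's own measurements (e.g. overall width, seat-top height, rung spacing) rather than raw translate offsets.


A fence section. Two 106×106 mm posts, 1754 mm tall, stand on the floor with a clear span of 1727 mm between their inner faces. Two horizontal rails of 106×60 mm section span the gap between the posts with their undersides at z = 169 mm and z = 1443 mm, flush with the posts' −y face. 10 pickets, each 96 mm wide, 22 mm thick and 1594 mm tall, are fixed to the +y face of the rails with their bottoms at z = 66 mm, spaced across the span with a 69 mm gap after the −x post and between neighbouring pickets, with 77 mm left before the +x post.


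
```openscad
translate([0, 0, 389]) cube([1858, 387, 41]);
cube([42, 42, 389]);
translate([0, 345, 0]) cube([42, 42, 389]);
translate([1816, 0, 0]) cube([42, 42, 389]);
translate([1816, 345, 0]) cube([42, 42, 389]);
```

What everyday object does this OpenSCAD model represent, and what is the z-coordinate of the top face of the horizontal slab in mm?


A bench. The seat-top height is 430 mm.

A long slab on four corner posts — a bench. The slab sits at z = 389 with thickness 41, so the top is 389 + 41 = 430 mm.


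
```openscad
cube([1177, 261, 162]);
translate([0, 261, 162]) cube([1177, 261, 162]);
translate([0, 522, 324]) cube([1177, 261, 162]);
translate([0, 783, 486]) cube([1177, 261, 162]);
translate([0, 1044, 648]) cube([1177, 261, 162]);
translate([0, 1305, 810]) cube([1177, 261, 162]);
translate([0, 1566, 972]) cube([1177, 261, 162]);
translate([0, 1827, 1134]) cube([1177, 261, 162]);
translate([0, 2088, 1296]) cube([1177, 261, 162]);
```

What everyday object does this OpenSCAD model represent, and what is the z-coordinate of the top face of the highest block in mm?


A staircase. The total rise is 1458 mm.

9 identical blocks, each offset up and back from the previous — a staircase. Each step is 162 mm tall and there are 9 of them, so the total rise is 9 × 162 = 1458 mm.


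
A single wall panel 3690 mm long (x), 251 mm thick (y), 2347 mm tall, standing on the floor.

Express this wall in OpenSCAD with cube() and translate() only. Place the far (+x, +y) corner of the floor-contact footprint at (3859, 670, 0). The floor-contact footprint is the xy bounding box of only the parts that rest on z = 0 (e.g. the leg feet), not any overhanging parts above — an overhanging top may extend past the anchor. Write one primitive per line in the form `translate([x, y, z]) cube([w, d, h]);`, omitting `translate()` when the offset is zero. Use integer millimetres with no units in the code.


translate([169, 419, 0]) cube([3690, 251, 2347]);


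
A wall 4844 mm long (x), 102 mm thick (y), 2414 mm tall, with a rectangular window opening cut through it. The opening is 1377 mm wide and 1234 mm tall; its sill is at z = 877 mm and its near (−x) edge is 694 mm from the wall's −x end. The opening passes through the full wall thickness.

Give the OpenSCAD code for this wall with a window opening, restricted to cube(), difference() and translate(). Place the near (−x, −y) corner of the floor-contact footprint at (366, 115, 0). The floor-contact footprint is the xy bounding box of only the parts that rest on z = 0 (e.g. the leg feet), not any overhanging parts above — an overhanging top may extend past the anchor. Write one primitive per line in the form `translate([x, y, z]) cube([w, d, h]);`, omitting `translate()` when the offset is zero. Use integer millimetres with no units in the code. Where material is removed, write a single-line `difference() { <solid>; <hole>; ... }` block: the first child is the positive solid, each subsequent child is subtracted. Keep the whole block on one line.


difference() { translate([366, 115, 0]) cube([4844, 102, 2414]); translate([1060, 115, 877]) cube([1377, 102, 1234]); }


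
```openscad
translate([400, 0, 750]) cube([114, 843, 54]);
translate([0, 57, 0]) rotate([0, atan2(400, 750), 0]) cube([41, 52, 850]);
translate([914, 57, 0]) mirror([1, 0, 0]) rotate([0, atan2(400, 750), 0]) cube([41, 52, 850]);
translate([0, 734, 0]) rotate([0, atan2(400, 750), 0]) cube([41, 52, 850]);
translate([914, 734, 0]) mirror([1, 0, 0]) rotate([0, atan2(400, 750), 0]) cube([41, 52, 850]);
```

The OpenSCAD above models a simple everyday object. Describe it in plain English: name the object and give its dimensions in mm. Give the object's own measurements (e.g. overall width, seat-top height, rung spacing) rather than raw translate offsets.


A sawhorse. A 114×843×54 mm beam (x, y, z) sits on two A-frame leg pairs. Each pair is two raked legs of 41×52 mm section (52 mm along y) splaying symmetrically in x. Each leg rises 750 mm vertically over 400 mm of horizontal reach and is 850 mm long along its own axis. Every leg's outer bottom edge rests on the floor and its outer top edge meets a bottom edge of the beam — the left legs (tilting toward +x) meet the beam's −x bottom edge, the right legs (their mirror images, tilting toward −x) meet its +x bottom edge — so the leg tops tuck under the beam, the beam's underside is 750 mm above the floor, and the feet are 914 mm apart outside-to-outside with the beam centred between them. The two leg pairs are set in 57 mm from either end of the beam.


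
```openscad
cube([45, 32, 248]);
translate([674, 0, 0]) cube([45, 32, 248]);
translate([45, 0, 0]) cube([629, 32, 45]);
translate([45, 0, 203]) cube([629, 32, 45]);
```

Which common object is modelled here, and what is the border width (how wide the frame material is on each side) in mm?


A picture frame. The border width is 45 mm.

Four thin pieces enclosing a rectangular opening — a picture frame. The two full-height stiles are 248 mm tall; the top rail sits at z = 203 and is 45 mm tall, so the border above the opening is 248 − 203 = 45 mm, matching the stile x-width.


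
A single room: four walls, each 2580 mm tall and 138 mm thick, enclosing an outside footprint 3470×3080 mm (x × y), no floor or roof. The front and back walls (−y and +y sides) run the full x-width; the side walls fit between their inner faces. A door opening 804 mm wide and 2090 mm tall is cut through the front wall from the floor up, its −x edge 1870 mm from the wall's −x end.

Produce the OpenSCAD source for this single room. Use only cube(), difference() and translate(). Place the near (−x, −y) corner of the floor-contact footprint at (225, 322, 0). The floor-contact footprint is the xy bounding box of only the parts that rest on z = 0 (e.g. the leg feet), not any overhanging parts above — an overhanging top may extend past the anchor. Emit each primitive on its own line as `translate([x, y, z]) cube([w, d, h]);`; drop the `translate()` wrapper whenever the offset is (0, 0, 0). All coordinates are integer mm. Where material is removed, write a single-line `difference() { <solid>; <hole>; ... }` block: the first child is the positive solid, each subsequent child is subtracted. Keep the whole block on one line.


difference() { translate([225, 322, 0]) cube([3470, 138, 2580]); translate([2095, 322, 0]) cube([804, 138, 2090]); }
translate([225, 3264, 0]) cube([3470, 138, 2580]);
translate([225, 460, 0]) cube([138, 2804, 2580]);
translate([3557, 460, 0]) cube([138, 2804, 2580]);


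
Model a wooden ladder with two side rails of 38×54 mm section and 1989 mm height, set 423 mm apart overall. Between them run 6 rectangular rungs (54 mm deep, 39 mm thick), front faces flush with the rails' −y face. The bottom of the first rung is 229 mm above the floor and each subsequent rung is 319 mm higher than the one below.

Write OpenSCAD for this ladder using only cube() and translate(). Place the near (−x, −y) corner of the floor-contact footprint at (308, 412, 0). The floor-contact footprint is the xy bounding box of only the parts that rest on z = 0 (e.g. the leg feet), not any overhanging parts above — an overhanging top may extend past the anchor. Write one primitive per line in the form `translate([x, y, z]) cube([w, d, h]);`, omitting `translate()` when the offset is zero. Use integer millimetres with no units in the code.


translate([308, 412, 0]) cube([38, 54, 1989]);
translate([693, 412, 0]) cube([38, 54, 1989]);
translate([346, 412, 229]) cube([347, 54, 39]);
translate([346, 412, 548]) cube([347, 54, 39]);
translate([346, 412, 867]) cube([347, 54, 39]);
translate([346, 412, 1186]) cube([347, 54, 39]);
translate([346, 412, 1505]) cube([347, 54, 39]);
translate([346, 412, 1824]) cube([347, 54, 39]);


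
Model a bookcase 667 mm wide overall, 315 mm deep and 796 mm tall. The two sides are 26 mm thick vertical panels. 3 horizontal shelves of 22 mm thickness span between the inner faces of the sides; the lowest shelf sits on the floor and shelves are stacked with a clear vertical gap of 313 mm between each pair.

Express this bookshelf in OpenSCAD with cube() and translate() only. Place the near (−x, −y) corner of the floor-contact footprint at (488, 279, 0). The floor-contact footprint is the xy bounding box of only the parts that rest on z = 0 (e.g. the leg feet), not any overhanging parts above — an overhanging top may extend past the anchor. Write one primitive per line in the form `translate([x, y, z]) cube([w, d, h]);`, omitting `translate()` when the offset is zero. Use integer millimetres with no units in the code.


translate([488, 279, 0]) cube([26, 315, 796]);
translate([1129, 279, 0]) cube([26, 315, 796]);
translate([514, 279, 0]) cube([615, 315, 22]);
translate([514, 279, 335]) cube([615, 315, 22]);
translate([514, 279, 670]) cube([615, 315, 22]);


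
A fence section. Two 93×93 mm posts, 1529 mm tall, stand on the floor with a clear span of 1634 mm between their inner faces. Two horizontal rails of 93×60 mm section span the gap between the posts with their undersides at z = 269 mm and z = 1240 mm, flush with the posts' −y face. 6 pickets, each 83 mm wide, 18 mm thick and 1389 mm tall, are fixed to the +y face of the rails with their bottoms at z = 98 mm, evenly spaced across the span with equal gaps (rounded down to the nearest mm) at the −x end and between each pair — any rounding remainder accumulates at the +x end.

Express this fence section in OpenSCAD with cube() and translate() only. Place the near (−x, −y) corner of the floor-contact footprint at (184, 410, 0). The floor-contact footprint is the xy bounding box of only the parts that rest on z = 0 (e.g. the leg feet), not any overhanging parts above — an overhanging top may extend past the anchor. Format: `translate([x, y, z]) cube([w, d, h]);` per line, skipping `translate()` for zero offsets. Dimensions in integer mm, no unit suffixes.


translate([184, 410, 0]) cube([93, 93, 1529]);
translate([1911, 410, 0]) cube([93, 93, 1529]);
translate([277, 410, 269]) cube([1634, 93, 60]);
translate([277, 410, 1240]) cube([1634, 93, 60]);
translate([439, 503, 98]) cube([83, 18, 1389]);
translate([684, 503, 98]) cube([83, 18, 1389]);
translate([929, 503, 98]) cube([83, 18, 1389]);
translate([1174, 503, 98]) cube([83, 18, 1389]);
translate([1419, 503, 98]) cube([83, 18, 1389]);
translate([1664, 503, 98]) cube([83, 18, 1389]);


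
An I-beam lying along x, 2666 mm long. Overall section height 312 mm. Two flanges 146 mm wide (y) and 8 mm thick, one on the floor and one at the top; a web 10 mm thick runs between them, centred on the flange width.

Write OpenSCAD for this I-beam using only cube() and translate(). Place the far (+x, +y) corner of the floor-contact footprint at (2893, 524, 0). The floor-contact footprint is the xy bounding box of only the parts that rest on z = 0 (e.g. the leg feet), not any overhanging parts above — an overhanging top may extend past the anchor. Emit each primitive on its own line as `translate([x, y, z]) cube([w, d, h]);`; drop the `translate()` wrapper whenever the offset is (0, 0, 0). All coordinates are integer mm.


translate([227, 378, 0]) cube([2666, 146, 8]);
translate([227, 446, 8]) cube([2666, 10, 296]);
translate([227, 378, 304]) cube([2666, 146, 8]);


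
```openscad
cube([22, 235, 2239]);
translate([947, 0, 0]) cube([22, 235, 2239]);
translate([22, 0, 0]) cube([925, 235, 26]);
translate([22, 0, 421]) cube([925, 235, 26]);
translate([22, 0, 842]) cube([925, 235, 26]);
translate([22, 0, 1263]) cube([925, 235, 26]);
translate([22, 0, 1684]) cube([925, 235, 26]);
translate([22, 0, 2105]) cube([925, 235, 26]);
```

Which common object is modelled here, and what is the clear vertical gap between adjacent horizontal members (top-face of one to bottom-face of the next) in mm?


A bookshelf. The clear shelf gap is 395 mm.

Two tall side panels with 6 horizontal boards between them — a bookshelf. The first two shelf undersides are at z = 0 and z = 421; with shelf thickness 26, the clear gap is 421 − 0 − 26 = 395 mm.


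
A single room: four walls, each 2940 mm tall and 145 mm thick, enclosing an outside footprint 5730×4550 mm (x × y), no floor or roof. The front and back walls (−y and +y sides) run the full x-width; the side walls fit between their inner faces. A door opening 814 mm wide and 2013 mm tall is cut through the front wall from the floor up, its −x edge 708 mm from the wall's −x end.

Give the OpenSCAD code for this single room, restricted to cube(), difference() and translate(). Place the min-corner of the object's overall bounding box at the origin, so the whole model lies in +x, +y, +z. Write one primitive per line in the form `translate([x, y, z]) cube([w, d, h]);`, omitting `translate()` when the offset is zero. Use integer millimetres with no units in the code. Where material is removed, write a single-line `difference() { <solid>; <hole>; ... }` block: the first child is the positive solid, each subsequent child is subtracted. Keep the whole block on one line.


difference() { cube([5730, 145, 2940]); translate([708, 0, 0]) cube([814, 145, 2013]); }
translate([0, 4405, 0]) cube([5730, 145, 2940]);
translate([0, 145, 0]) cube([145, 4260, 2940]);
translate([5585, 145, 0]) cube([145, 4260, 2940]);


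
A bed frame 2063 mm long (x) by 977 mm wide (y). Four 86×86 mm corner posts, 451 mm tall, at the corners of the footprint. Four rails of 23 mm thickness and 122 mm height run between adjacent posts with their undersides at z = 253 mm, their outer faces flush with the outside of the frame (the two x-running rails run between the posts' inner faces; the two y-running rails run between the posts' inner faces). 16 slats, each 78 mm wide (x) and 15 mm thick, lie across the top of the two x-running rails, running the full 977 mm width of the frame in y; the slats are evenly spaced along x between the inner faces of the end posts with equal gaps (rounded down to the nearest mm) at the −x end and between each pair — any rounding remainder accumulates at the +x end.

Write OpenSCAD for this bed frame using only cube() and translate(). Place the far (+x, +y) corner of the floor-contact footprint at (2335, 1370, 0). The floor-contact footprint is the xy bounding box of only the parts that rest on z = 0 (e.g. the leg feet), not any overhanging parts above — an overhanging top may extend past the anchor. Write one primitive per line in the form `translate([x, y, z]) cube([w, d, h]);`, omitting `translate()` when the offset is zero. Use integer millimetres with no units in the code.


translate([272, 393, 0]) cube([86, 86, 451]);
translate([272, 1284, 0]) cube([86, 86, 451]);
translate([2249, 393, 0]) cube([86, 86, 451]);
translate([2249, 1284, 0]) cube([86, 86, 451]);
translate([358, 393, 253]) cube([1891, 23, 122]);
translate([358, 1347, 253]) cube([1891, 23, 122]);
translate([272, 479, 253]) cube([23, 805, 122]);
translate([2312, 479, 253]) cube([23, 805, 122]);
translate([395, 393, 375]) cube([78, 977, 15]);
translate([510, 393, 375]) cube([78, 977, 15]);
translate([625, 393, 375]) cube([78, 977, 15]);
translate([740, 393, 375]) cube([78, 977, 15]);
translate([855, 393, 375]) cube([78, 977, 15]);
translate([970, 393, 375]) cube([78, 977, 15]);
translate([1085, 393, 375]) cube([78, 977, 15]);
translate([1200, 393, 375]) cube([78, 977, 15]);
translate([1315, 393, 375]) cube([78, 977, 15]);
translate([1430, 393, 375]) cube([78, 977, 15]);
translate([1545, 393, 375]) cube([78, 977, 15]);
translate([1660, 393, 375]) cube([78, 977, 15]);
translate([1775, 393, 375]) cube([78, 977, 15]);
translate([1890, 393, 375]) cube([78, 977, 15]);
translate([2005, 393, 375]) cube([78, 977, 15]);
translate([2120, 393, 375]) cube([78, 977, 15]);


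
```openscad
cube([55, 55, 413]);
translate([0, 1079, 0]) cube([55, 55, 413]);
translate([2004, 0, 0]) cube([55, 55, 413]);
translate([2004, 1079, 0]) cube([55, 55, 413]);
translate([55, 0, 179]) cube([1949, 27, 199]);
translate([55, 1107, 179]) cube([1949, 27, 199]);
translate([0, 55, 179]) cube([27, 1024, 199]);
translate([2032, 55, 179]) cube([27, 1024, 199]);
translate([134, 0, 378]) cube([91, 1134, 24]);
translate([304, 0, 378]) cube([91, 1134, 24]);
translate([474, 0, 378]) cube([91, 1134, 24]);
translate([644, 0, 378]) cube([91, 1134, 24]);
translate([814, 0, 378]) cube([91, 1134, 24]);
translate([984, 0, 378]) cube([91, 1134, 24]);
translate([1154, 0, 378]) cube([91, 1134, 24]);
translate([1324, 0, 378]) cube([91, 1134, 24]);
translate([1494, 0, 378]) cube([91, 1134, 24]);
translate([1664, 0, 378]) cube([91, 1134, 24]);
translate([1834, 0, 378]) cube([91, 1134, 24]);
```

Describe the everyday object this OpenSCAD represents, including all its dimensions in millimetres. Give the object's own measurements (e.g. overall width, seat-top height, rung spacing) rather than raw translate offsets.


A bed frame 2059 mm long (x) by 1134 mm wide (y). Four 55×55 mm corner posts, 413 mm tall, at the corners of the footprint. Four rails of 27 mm thickness and 199 mm height run between adjacent posts with their undersides at z = 179 mm, their outer faces flush with the outside of the frame (the two x-running rails run between the posts' inner faces; the two y-running rails run between the posts' inner faces). 11 slats, each 91 mm wide (x) and 24 mm thick, lie across the top of the two x-running rails, running the full 1134 mm width of the frame in y; along x they sit between the end posts with a 79 mm gap after the −x posts and between neighbouring slats and before the +x posts.


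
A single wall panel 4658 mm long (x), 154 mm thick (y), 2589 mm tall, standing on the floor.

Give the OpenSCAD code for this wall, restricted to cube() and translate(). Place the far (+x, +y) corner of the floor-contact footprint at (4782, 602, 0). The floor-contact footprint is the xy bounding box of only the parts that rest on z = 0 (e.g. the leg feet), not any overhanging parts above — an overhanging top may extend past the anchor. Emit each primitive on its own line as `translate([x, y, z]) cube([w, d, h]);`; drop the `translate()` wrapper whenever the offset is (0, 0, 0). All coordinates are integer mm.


translate([124, 448, 0]) cube([4658, 154, 2589]);


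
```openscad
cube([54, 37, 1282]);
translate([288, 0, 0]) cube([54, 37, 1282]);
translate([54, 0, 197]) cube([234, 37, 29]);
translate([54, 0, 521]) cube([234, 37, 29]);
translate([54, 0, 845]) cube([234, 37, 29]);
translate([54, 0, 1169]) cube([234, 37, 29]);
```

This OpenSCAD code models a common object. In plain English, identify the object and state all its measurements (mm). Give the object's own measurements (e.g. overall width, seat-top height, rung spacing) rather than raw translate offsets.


A straight ladder. Two 54×37 mm vertical rails, 1282 mm tall, stand 342 mm apart (outside-to-outside) with their front faces coplanar on the −y side. 4 rungs, each 37 mm deep and 29 mm tall, span between the inner faces of the rails, front faces flush with the rails. The lowest rung's underside is at z = 197 mm and rungs are spaced 324 mm apart (underside to underside).


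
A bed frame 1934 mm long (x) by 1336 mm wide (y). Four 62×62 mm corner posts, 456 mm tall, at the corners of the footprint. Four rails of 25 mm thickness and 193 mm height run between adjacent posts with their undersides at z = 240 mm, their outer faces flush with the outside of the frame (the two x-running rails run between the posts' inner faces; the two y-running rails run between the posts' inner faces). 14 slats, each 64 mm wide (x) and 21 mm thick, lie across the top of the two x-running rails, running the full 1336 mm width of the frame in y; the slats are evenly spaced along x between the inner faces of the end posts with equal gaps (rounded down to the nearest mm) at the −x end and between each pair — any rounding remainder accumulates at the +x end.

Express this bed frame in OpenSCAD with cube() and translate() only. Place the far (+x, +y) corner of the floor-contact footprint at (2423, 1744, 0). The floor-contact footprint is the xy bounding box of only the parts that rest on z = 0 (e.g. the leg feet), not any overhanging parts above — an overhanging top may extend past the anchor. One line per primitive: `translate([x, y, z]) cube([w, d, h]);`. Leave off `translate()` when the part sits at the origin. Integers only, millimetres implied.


translate([489, 408, 0]) cube([62, 62, 456]);
translate([489, 1682, 0]) cube([62, 62, 456]);
translate([2361, 408, 0]) cube([62, 62, 456]);
translate([2361, 1682, 0]) cube([62, 62, 456]);
translate([551, 408, 240]) cube([1810, 25, 193]);
translate([551, 1719, 240]) cube([1810, 25, 193]);
translate([489, 470, 240]) cube([25, 1212, 193]);
translate([2398, 470, 240]) cube([25, 1212, 193]);
translate([611, 408, 433]) cube([64, 1336, 21]);
translate([735, 408, 433]) cube([64, 1336, 21]);
translate([859, 408, 433]) cube([64, 1336, 21]);
translate([983, 408, 433]) cube([64, 1336, 21]);
translate([1107, 408, 433]) cube([64, 1336, 21]);
translate([1231, 408, 433]) cube([64, 1336, 21]);
translate([1355, 408, 433]) cube([64, 1336, 21]);
translate([1479, 408, 433]) cube([64, 1336, 21]);
translate([1603, 408, 433]) cube([64, 1336, 21]);
translate([1727, 408, 433]) cube([64, 1336, 21]);
translate([1851, 408, 433]) cube([64, 1336, 21]);
translate([1975, 408, 433]) cube([64, 1336, 21]);
translate([2099, 408, 433]) cube([64, 1336, 21]);
translate([2223, 408, 433]) cube([64, 1336, 21]);


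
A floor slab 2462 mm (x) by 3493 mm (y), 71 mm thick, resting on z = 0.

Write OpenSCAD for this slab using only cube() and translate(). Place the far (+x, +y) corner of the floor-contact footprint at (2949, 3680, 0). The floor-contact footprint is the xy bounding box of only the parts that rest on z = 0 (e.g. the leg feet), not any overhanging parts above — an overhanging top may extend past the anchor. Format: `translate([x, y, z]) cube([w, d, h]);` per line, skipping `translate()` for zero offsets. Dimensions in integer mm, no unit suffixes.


translate([487, 187, 0]) cube([2462, 3493, 71]);


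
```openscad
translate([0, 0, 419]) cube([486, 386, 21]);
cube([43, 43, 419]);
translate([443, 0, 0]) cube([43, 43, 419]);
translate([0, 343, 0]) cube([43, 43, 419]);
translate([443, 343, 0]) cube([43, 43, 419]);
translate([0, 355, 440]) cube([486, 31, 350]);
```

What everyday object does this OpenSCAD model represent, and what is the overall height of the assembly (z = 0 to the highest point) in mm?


A chair. The overall height is 790 mm.

A slab on four corner posts with a tall panel at the back — a chair. The seat slab sits at z = 419 with thickness 21, and the 350 mm backrest starts at the seat top, so the overall height is 419 + 21 + 350 = 790 mm.


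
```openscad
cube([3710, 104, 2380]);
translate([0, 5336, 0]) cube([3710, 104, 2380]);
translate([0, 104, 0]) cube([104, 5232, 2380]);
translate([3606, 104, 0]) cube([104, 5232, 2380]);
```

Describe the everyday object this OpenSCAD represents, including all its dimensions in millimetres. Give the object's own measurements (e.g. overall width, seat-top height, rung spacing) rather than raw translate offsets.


The wall frame of a small rectangular building: four walls, each 2380 mm tall and 104 mm thick, enclosing a footprint 3710 mm (x) by 5440 mm (y) outside-to-outside, with no floor or roof. The front and back walls (the −y and +y sides) span the full width; the two side walls fit between them.


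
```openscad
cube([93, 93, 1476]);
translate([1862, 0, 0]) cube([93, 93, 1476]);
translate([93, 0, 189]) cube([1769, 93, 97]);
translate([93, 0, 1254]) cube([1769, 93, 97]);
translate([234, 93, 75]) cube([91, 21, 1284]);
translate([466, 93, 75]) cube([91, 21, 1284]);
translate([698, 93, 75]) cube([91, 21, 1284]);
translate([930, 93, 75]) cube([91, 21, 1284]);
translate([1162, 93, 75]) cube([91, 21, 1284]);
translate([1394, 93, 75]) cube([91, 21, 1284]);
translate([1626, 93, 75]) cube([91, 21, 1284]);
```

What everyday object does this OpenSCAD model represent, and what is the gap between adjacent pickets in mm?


A fence section. The picket gap is 141 mm.

Two posts, two rails, 7 pickets — a fence section. Span 1769 mm holds 7 pickets of 91 mm with 8 equal gaps: ⌊(1769 − 7·91) / 8⌋ = 141 mm.


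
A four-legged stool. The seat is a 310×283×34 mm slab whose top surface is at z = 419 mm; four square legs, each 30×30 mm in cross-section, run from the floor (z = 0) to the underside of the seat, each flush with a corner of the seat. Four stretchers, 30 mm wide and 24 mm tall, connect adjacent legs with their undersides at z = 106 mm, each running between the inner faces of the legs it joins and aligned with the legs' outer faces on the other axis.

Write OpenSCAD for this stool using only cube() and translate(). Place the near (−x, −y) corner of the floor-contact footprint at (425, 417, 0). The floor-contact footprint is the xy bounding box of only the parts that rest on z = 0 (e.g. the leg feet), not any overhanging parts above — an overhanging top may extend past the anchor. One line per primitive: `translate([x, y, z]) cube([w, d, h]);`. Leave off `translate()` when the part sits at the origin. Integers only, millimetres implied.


translate([425, 417, 385]) cube([310, 283, 34]);
translate([425, 417, 0]) cube([30, 30, 385]);
translate([705, 417, 0]) cube([30, 30, 385]);
translate([425, 670, 0]) cube([30, 30, 385]);
translate([705, 670, 0]) cube([30, 30, 385]);
translate([455, 417, 106]) cube([250, 30, 24]);
translate([455, 670, 106]) cube([250, 30, 24]);
translate([425, 447, 106]) cube([30, 223, 24]);
translate([705, 447, 106]) cube([30, 223, 24]);


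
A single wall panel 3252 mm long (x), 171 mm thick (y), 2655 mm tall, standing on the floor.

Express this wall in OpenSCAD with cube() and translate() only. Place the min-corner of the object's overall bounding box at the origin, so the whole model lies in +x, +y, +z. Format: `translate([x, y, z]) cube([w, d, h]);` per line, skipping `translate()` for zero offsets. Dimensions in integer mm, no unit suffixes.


cube([3252, 171, 2655]);


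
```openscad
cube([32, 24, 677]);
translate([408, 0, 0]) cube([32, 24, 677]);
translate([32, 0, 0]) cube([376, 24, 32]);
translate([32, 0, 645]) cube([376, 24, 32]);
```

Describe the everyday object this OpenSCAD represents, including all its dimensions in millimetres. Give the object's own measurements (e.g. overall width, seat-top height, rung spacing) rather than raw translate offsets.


A rectangular picture frame lying in the x–z plane (depth along y). The opening is 376 mm wide (x) by 613 mm tall (z), surrounded by a border 32 mm wide on all four sides. The frame is 24 mm deep and is made of two full-height vertical stiles with two horizontal rails fitted between them.


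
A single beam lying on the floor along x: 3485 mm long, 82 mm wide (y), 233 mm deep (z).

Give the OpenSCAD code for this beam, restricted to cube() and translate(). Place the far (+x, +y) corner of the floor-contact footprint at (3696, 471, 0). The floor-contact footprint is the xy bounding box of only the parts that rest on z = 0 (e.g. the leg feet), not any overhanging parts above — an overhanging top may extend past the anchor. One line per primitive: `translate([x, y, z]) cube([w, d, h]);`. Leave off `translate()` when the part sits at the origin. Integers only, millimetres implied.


translate([211, 389, 0]) cube([3485, 82, 233]);
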